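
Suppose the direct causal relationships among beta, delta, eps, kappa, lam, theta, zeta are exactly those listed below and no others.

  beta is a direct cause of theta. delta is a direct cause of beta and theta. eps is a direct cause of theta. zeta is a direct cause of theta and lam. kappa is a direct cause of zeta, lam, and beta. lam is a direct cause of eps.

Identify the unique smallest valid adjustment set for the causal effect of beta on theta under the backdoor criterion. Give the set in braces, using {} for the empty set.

{delta, kappa}

Variables eligible for adjustment (non-descendants of beta, excluding beta and theta): {delta, eps, kappa, lam, zeta}.
Backdoor paths from beta to theta:
  P1: beta <- kappa -> zeta -> lam -> eps -> theta
  P2: beta <- kappa -> zeta -> theta
  P3: beta <- kappa -> lam <- zeta -> theta
  P4: beta <- kappa -> lam -> eps -> theta
  P5: beta <- delta -> theta
The empty set is not sufficient: P1 (beta <- kappa -> zeta -> lam -> eps -> theta) has no collider blocking it and no conditioned non-collider, so it is open.
Try {delta, kappa}:
  P1: blocked at fork node kappa ∈ conditioning set.
  P2: blocked at fork node kappa ∈ conditioning set.
  P3: blocked at fork node kappa ∈ conditioning set.
  P4: blocked at fork node kappa ∈ conditioning set.
  P5: blocked at fork node delta ∈ conditioning set.
{delta, kappa} contains no descendant of beta and blocks every backdoor path.
Every element of {delta, kappa} is needed (dropping delta leaves P5 open; dropping kappa leaves P1 open), so no proper subset is valid.
Among all size-2 subsets of the eligible variables, only {delta, kappa} blocks every backdoor path, so it is the unique smallest valid adjustment set.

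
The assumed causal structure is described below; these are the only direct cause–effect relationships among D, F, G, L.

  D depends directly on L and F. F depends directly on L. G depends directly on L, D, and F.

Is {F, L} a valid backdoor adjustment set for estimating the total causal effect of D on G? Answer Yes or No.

Yes

Backdoor paths from D to G (paths whose first edge points into D):
  P1: D <- L -> F -> G
  P2: D <- L -> G
  P3: D <- F <- L -> G
  P4: D <- F -> G
Condition 1 (no descendant of D in the set): holds — descendants of D are {G}; none are in {F, L}.
Condition 2 (every backdoor path blocked by {F, L}):
  P1: blocked at fork node L ∈ conditioning set.
  P2: blocked at fork node L ∈ conditioning set.
  P3: blocked at chain node F ∈ conditioning set.
  P4: blocked at fork node F ∈ conditioning set.
{F, L} satisfies the backdoor criterion.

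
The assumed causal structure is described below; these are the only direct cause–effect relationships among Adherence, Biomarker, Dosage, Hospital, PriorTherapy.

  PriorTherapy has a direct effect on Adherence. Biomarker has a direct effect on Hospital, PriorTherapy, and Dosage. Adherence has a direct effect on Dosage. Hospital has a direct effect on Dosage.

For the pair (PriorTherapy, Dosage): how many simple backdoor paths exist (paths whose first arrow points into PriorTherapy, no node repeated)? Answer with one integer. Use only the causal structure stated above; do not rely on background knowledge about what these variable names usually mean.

A backdoor path from PriorTherapy to Dosage is any simple undirected path whose first edge points into PriorTherapy (i.e. leaves PriorTherapy via a parent).
Parents of PriorTherapy: {Biomarker}.
Enumerating:
  P1: PriorTherapy <- Biomarker -> Hospital -> Dosage
  P2: PriorTherapy <- Biomarker -> Dosage
That exhausts the simple backdoor paths. Count: 2.

2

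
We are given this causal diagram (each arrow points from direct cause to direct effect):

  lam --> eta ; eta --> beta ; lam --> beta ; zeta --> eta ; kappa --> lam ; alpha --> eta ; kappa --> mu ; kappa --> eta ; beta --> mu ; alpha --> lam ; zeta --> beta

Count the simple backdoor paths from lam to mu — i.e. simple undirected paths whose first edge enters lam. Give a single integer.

6

A backdoor path from lam to mu is any simple undirected path whose first edge points into lam (i.e. leaves lam via a parent).
Parents of lam: {alpha, kappa}.
Enumerating:
  P1: lam <- alpha -> eta <- kappa -> mu
  P2: lam <- alpha -> eta <- zeta -> beta -> mu
  P3: lam <- alpha -> eta -> beta -> mu
  P4: lam <- kappa -> eta <- zeta -> beta -> mu
  P5: lam <- kappa -> eta -> beta -> mu
  P6: lam <- kappa -> mu
That exhausts the simple backdoor paths. Count: 6.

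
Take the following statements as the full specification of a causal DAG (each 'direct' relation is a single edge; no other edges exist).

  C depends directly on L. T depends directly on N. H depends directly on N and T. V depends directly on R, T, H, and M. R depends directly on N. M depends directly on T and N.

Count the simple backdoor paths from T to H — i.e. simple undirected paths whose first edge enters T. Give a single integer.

A backdoor path from T to H is any simple undirected path whose first edge points into T (i.e. leaves T via a parent).
Parents of T: {N}.
Enumerating:
  P1: T <- N -> R -> V <- H
  P2: T <- N -> H
  P3: T <- N -> M -> V <- H
That exhausts the simple backdoor paths. Count: 3.

3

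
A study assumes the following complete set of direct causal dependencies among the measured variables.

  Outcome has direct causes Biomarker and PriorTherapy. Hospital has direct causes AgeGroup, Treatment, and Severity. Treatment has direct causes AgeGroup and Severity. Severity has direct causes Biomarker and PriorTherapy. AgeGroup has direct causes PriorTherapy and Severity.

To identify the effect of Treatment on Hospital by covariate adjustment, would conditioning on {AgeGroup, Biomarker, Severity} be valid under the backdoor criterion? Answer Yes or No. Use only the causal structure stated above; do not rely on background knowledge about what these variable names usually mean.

Yes

Backdoor paths from Treatment to Hospital (paths whose first edge points into Treatment):
  P1: Treatment <- Severity <- Biomarker -> Outcome <- PriorTherapy -> AgeGroup -> Hospital
  P2: Treatment <- Severity <- PriorTherapy -> AgeGroup -> Hospital
  P3: Treatment <- Severity -> AgeGroup -> Hospital
  P4: Treatment <- Severity -> Hospital
  P5: Treatment <- AgeGroup <- PriorTherapy -> Severity -> Hospital
  P6: Treatment <- AgeGroup <- PriorTherapy -> Outcome <- Biomarker -> Severity -> Hospital
  P7: Treatment <- AgeGroup <- Severity -> Hospital
  P8: Treatment <- AgeGroup -> Hospital
Condition 1 (no descendant of Treatment in the set): holds — descendants of Treatment are {Hospital}; none are in {AgeGroup, Biomarker, Severity}.
Condition 2 (every backdoor path blocked by {AgeGroup, Biomarker, Severity}):
  P1: blocked at chain node Severity ∈ conditioning set.
  P2: blocked at chain node Severity ∈ conditioning set.
  P3: blocked at fork node Severity ∈ conditioning set.
  P4: blocked at fork node Severity ∈ conditioning set.
  P5: blocked at chain node AgeGroup ∈ conditioning set.
  P6: blocked at chain node AgeGroup ∈ conditioning set.
  P7: blocked at chain node AgeGroup ∈ conditioning set.
  P8: blocked at fork node AgeGroup ∈ conditioning set.
{AgeGroup, Biomarker, Severity} satisfies the backdoor criterion.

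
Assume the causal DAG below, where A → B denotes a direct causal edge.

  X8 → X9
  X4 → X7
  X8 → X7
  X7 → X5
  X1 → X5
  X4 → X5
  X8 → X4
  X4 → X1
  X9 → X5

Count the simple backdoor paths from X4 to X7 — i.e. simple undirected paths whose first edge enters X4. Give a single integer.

2

A backdoor path from X4 to X7 is any simple undirected path whose first edge points into X4 (i.e. leaves X4 via a parent).
Parents of X4: {X8}.
Enumerating:
  P1: X4 <- X8 -> X9 -> X5 <- X7
  P2: X4 <- X8 -> X7
That exhausts the simple backdoor paths. Count: 2.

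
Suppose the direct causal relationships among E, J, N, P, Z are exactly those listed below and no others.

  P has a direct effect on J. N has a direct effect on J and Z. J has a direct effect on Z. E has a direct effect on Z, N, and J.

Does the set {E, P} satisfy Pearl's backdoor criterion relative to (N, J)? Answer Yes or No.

Yes

Backdoor paths from N to J (paths whose first edge points into N):
  P1: N <- E -> J
  P2: N <- E -> Z <- J
Condition 1 (no descendant of N in the set): holds — descendants of N are {J, Z}; none are in {E, P}.
Condition 2 (every backdoor path blocked by {E, P}):
  P1: blocked at fork node E ∈ conditioning set.
  P2: blocked at fork node E ∈ conditioning set.
{E, P} satisfies the backdoor criterion.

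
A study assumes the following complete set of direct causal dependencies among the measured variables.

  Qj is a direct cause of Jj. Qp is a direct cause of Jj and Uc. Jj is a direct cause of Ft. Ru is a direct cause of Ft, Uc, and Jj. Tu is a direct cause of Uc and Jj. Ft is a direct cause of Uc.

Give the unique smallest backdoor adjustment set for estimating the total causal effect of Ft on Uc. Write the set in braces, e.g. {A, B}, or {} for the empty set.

{Jj, Ru}

Variables eligible for adjustment (non-descendants of Ft, excluding Ft and Uc): {Jj, Qj, Qp, Ru, Tu}.
Backdoor paths from Ft to Uc:
  P1: Ft <- Ru -> Jj <- Tu -> Uc
  P2: Ft <- Ru -> Jj <- Qp -> Uc
  P3: Ft <- Ru -> Uc
  P4: Ft <- Jj <- Tu -> Uc
  P5: Ft <- Jj <- Qp -> Uc
  P6: Ft <- Jj <- Ru -> Uc
The empty set is not sufficient: P3 (Ft <- Ru -> Uc) has no collider blocking it and no conditioned non-collider, so it is open.
Try {Jj, Ru}:
  P1: blocked at fork node Ru ∈ conditioning set.
  P2: blocked at fork node Ru ∈ conditioning set.
  P3: blocked at fork node Ru ∈ conditioning set.
  P4: blocked at chain node Jj ∈ conditioning set.
  P5: blocked at chain node Jj ∈ conditioning set.
  P6: blocked at chain node Jj ∈ conditioning set.
{Jj, Ru} contains no descendant of Ft and blocks every backdoor path.
Every element of {Jj, Ru} is needed (dropping Jj leaves P4 open; dropping Ru leaves P1 open), so no proper subset is valid.
Among all size-2 subsets of the eligible variables, only {Jj, Ru} blocks every backdoor path, so it is the unique smallest valid adjustment set.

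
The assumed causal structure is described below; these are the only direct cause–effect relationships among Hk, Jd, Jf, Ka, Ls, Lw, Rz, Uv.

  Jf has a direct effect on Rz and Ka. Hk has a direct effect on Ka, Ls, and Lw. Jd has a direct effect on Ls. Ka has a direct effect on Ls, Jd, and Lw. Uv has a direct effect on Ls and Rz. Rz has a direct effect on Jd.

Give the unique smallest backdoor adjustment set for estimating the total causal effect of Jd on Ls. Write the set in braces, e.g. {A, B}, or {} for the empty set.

Variables eligible for adjustment (non-descendants of Jd, excluding Jd and Ls): {Hk, Jf, Ka, Lw, Rz, Uv}.
Backdoor paths from Jd to Ls:
  P1: Jd <- Ka <- Jf -> Rz <- Uv -> Ls
  P2: Jd <- Ka <- Hk -> Ls
  P3: Jd <- Ka -> Lw <- Hk -> Ls
  P4: Jd <- Ka -> Ls
  P5: Jd <- Rz <- Jf -> Ka <- Hk -> Ls
  P6: Jd <- Rz <- Jf -> Ka -> Lw <- Hk -> Ls
  P7: Jd <- Rz <- Jf -> Ka -> Ls
  P8: Jd <- Rz <- Uv -> Ls
The empty set is not sufficient: P2 (Jd <- Ka <- Hk -> Ls) has no collider blocking it and no conditioned non-collider, so it is open.
Try {Ka, Rz}:
  P1: blocked at chain node Ka ∈ conditioning set.
  P2: blocked at chain node Ka ∈ conditioning set.
  P3: blocked at fork node Ka ∈ conditioning set.
  P4: blocked at fork node Ka ∈ conditioning set.
  P5: blocked at chain node Rz ∈ conditioning set.
  P6: blocked at chain node Rz ∈ conditioning set.
  P7: blocked at chain node Rz ∈ conditioning set.
  P8: blocked at chain node Rz ∈ conditioning set.
{Ka, Rz} contains no descendant of Jd and blocks every backdoor path.
Every element of {Ka, Rz} is needed (dropping Ka leaves P1 open; dropping Rz leaves P5 open), so no proper subset is valid.
Among all size-2 subsets of the eligible variables, only {Ka, Rz} blocks every backdoor path, so it is the unique smallest valid adjustment set.

{Ka, Rz}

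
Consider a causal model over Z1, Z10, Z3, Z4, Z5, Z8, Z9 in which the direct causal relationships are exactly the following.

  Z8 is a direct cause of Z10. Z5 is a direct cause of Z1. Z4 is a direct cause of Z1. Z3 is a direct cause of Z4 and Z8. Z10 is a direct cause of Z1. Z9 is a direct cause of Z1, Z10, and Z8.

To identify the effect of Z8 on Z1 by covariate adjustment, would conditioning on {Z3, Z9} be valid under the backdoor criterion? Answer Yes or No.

Yes

Backdoor paths from Z8 to Z1 (paths whose first edge points into Z8):
  P1: Z8 <- Z3 -> Z4 -> Z1
  P2: Z8 <- Z9 -> Z10 -> Z1
  P3: Z8 <- Z9 -> Z1
Condition 1 (no descendant of Z8 in the set): holds — descendants of Z8 are {Z1, Z10}; none are in {Z3, Z9}.
Condition 2 (every backdoor path blocked by {Z3, Z9}):
  P1: blocked at fork node Z3 ∈ conditioning set.
  P2: blocked at fork node Z9 ∈ conditioning set.
  P3: blocked at fork node Z9 ∈ conditioning set.
{Z3, Z9} satisfies the backdoor criterion.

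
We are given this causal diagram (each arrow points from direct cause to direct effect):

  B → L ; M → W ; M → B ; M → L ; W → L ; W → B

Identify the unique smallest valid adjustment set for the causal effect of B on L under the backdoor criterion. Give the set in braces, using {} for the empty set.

Variables eligible for adjustment (non-descendants of B, excluding B and L): {M, W}.
Backdoor paths from B to L:
  P1: B <- M -> W -> L
  P2: B <- M -> L
  P3: B <- W <- M -> L
  P4: B <- W -> L
The empty set is not sufficient: P1 (B <- M -> W -> L) has no collider blocking it and no conditioned non-collider, so it is open.
Try {M, W}:
  P1: blocked at fork node M ∈ conditioning set.
  P2: blocked at fork node M ∈ conditioning set.
  P3: blocked at chain node W ∈ conditioning set.
  P4: blocked at fork node W ∈ conditioning set.
{M, W} contains no descendant of B and blocks every backdoor path.
Every element of {M, W} is needed (dropping M leaves P2 open; dropping W leaves P4 open), so no proper subset is valid.
Among all size-2 subsets of the eligible variables, only {M, W} blocks every backdoor path, so it is the unique smallest valid adjustment set.

{M, W}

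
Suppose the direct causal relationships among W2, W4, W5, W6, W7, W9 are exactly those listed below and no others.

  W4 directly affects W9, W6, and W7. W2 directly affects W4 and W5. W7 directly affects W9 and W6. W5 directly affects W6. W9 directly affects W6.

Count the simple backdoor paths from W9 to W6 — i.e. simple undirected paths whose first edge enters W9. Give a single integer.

6

A backdoor path from W9 to W6 is any simple undirected path whose first edge points into W9 (i.e. leaves W9 via a parent).
Parents of W9: {W4, W7}.
Enumerating:
  P1: W9 <- W4 <- W2 -> W5 -> W6
  P2: W9 <- W4 -> W7 -> W6
  P3: W9 <- W4 -> W6
  P4: W9 <- W7 <- W4 <- W2 -> W5 -> W6
  P5: W9 <- W7 <- W4 -> W6
  P6: W9 <- W7 -> W6
That exhausts the simple backdoor paths. Count: 6.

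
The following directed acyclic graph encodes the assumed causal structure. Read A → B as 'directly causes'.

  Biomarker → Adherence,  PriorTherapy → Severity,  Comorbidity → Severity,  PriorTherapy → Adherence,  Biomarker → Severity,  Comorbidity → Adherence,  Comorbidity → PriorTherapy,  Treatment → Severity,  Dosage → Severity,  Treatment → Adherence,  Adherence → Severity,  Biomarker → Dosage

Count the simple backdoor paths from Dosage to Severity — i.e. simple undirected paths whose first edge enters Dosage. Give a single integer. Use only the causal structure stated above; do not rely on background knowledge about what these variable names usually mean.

A backdoor path from Dosage to Severity is any simple undirected path whose first edge points into Dosage (i.e. leaves Dosage via a parent).
Parents of Dosage: {Biomarker}.
Enumerating:
  P1: Dosage <- Biomarker -> Adherence <- Treatment -> Severity
  P2: Dosage <- Biomarker -> Adherence <- Comorbidity -> PriorTherapy -> Severity
  P3: Dosage <- Biomarker -> Adherence <- Comorbidity -> Severity
  P4: Dosage <- Biomarker -> Adherence <- PriorTherapy <- Comorbidity -> Severity
  P5: Dosage <- Biomarker -> Adherence <- PriorTherapy -> Severity
  P6: Dosage <- Biomarker -> Adherence -> Severity
  P7: Dosage <- Biomarker -> Severity
That exhausts the simple backdoor paths. Count: 7.

7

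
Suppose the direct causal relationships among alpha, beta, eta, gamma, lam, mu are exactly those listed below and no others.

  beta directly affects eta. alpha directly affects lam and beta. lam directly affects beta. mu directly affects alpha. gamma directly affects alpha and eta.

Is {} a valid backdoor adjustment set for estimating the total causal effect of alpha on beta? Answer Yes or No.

Yes

Backdoor paths from alpha to beta (paths whose first edge points into alpha):
  P1: alpha <- gamma -> eta <- beta
Condition 1 (no descendant of alpha in the set): holds — descendants of alpha are {beta, eta, lam}; none are in {}.
Condition 2 (every backdoor path blocked by {}):
  P1: blocked at collider eta (neither it nor any descendant is in the conditioning set).
{} satisfies the backdoor criterion.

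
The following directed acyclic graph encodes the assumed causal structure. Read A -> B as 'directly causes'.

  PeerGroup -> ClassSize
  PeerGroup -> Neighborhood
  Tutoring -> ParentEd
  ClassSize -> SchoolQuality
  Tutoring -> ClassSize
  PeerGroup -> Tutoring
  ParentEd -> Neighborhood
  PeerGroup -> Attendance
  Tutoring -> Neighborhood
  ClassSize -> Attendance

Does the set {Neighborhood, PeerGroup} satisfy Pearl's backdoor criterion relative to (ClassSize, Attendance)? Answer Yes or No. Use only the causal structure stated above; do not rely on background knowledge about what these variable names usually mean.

Backdoor paths from ClassSize to Attendance (paths whose first edge points into ClassSize):
  P1: ClassSize <- PeerGroup -> Attendance
  P2: ClassSize <- Tutoring <- PeerGroup -> Attendance
  P3: ClassSize <- Tutoring -> ParentEd -> Neighborhood <- PeerGroup -> Attendance
  P4: ClassSize <- Tutoring -> Neighborhood <- PeerGroup -> Attendance
Condition 1 (no descendant of ClassSize in the set): holds — descendants of ClassSize are {Attendance, SchoolQuality}; none are in {Neighborhood, PeerGroup}.
Condition 2 (every backdoor path blocked by {Neighborhood, PeerGroup}):
  P1: blocked at fork node PeerGroup ∈ conditioning set.
  P2: blocked at fork node PeerGroup ∈ conditioning set.
  P3: blocked at fork node PeerGroup ∈ conditioning set.
  P4: blocked at fork node PeerGroup ∈ conditioning set.
{Neighborhood, PeerGroup} satisfies the backdoor criterion.

Yes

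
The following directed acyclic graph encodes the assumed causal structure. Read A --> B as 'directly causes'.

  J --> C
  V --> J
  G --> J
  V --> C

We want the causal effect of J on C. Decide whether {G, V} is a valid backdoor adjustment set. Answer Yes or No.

Yes

Backdoor paths from J to C (paths whose first edge points into J):
  P1: J <- V -> C
Condition 1 (no descendant of J in the set): holds — descendants of J are {C}; none are in {G, V}.
Condition 2 (every backdoor path blocked by {G, V}):
  P1: blocked at fork node V ∈ conditioning set.
{G, V} satisfies the backdoor criterion.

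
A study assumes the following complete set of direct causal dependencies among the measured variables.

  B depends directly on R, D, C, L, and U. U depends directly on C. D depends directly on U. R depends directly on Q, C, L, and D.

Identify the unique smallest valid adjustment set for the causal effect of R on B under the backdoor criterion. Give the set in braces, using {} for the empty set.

Variables eligible for adjustment (non-descendants of R, excluding R and B): {C, D, L, Q, U}.
Backdoor paths from R to B:
  P1: R <- C -> U -> D -> B
  P2: R <- C -> U -> B
  P3: R <- C -> B
  P4: R <- L -> B
  P5: R <- D <- U <- C -> B
  P6: R <- D <- U -> B
  P7: R <- D -> B
The empty set is not sufficient: P1 (R <- C -> U -> D -> B) has no collider blocking it and no conditioned non-collider, so it is open.
Try {C, D, L}:
  P1: blocked at fork node C ∈ conditioning set.
  P2: blocked at fork node C ∈ conditioning set.
  P3: blocked at fork node C ∈ conditioning set.
  P4: blocked at fork node L ∈ conditioning set.
  P5: blocked at chain node D ∈ conditioning set.
  P6: blocked at chain node D ∈ conditioning set.
  P7: blocked at fork node D ∈ conditioning set.
{C, D, L} contains no descendant of R and blocks every backdoor path.
Every element of {C, D, L} is needed (dropping C leaves P2 open; dropping D leaves P6 open; dropping L leaves P4 open), so no proper subset is valid.
Among all size-3 subsets of the eligible variables, only {C, D, L} blocks every backdoor path, so it is the unique smallest valid adjustment set.

{C, D, L}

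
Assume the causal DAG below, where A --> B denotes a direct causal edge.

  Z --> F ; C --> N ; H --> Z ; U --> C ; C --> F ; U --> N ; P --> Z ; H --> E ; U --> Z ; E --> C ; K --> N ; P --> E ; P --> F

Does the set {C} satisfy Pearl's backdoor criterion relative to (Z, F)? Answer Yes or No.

No

Backdoor paths from Z to F (paths whose first edge points into Z):
  P1: Z <- U -> C <- E <- P -> F
  P2: Z <- U -> C -> F
  P3: Z <- U -> N <- C <- E <- P -> F
  P4: Z <- U -> N <- C -> F
  P5: Z <- H -> E <- P -> F
  P6: Z <- H -> E -> C -> F
  P7: Z <- P -> E -> C -> F
  P8: Z <- P -> F
Condition 1 (no descendant of Z in the set): holds — descendants of Z are {F}; none are in {C}.
Condition 2 (every backdoor path blocked by {C}):
  P1: open — collider(s) C are conditioned on (or have a conditioned descendant) and no non-collider on the path is in the set.
  P2: blocked at chain node C ∈ conditioning set.
  P3: blocked at collider N (neither it nor any descendant is in the conditioning set).
  P4: blocked at collider N (neither it nor any descendant is in the conditioning set).
  P5: open — collider(s) E are conditioned on (or have a conditioned descendant) and no non-collider on the path is in the set.
  P6: blocked at chain node C ∈ conditioning set.
  P7: blocked at chain node C ∈ conditioning set.
  P8: open — no interior node is in the conditioning set.
{C} does not satisfy the backdoor criterion.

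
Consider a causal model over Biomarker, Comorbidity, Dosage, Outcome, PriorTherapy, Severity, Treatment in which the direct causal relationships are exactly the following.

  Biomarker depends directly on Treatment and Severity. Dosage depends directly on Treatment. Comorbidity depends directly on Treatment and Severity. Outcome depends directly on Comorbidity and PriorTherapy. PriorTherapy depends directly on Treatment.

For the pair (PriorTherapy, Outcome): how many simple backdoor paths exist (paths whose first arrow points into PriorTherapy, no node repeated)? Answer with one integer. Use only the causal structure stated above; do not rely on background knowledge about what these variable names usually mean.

A backdoor path from PriorTherapy to Outcome is any simple undirected path whose first edge points into PriorTherapy (i.e. leaves PriorTherapy via a parent).
Parents of PriorTherapy: {Treatment}.
Enumerating:
  P1: PriorTherapy <- Treatment -> Comorbidity -> Outcome
  P2: PriorTherapy <- Treatment -> Biomarker <- Severity -> Comorbidity -> Outcome
That exhausts the simple backdoor paths. Count: 2.

2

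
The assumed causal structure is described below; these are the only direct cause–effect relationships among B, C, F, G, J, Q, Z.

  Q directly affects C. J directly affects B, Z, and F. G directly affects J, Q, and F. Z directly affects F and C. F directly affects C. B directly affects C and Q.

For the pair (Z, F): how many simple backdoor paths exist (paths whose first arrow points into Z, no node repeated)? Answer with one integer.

8

A backdoor path from Z to F is any simple undirected path whose first edge points into Z (i.e. leaves Z via a parent).
Parents of Z: {J}.
Enumerating:
  P1: Z <- J <- G -> Q <- B -> C <- F
  P2: Z <- J <- G -> Q -> C <- F
  P3: Z <- J <- G -> F
  P4: Z <- J -> B -> Q <- G -> F
  P5: Z <- J -> B -> Q -> C <- F
  P6: Z <- J -> B -> C <- Q <- G -> F
  P7: Z <- J -> B -> C <- F
  P8: Z <- J -> F
That exhausts the simple backdoor paths. Count: 8.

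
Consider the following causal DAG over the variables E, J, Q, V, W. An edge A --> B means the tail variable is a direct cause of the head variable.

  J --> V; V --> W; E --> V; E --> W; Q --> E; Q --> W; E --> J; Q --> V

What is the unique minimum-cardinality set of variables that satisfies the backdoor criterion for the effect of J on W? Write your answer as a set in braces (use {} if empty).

{E}

Variables eligible for adjustment (non-descendants of J, excluding J and W): {E, Q}.
Backdoor paths from J to W:
  P1: J <- E <- Q -> V -> W
  P2: J <- E <- Q -> W
  P3: J <- E -> V <- Q -> W
  P4: J <- E -> V -> W
  P5: J <- E -> W
The empty set is not sufficient: P1 (J <- E <- Q -> V -> W) has no collider blocking it and no conditioned non-collider, so it is open.
Try {E}:
  P1: blocked at chain node E ∈ conditioning set.
  P2: blocked at chain node E ∈ conditioning set.
  P3: blocked at fork node E ∈ conditioning set.
  P4: blocked at fork node E ∈ conditioning set.
  P5: blocked at fork node E ∈ conditioning set.
{E} contains no descendant of J and blocks every backdoor path.
No other singleton works — e.g. {Q} leaves P4 open — so {E} is the unique smallest valid adjustment set.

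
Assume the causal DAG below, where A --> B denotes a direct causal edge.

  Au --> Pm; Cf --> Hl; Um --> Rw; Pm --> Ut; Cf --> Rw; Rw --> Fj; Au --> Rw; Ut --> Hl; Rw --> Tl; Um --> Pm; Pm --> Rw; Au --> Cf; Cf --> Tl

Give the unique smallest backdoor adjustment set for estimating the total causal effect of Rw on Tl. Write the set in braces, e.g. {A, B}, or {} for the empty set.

Variables eligible for adjustment (non-descendants of Rw, excluding Rw and Tl): {Au, Cf, Hl, Pm, Um, Ut}.
Backdoor paths from Rw to Tl:
  P1: Rw <- Um -> Pm <- Au -> Cf -> Tl
  P2: Rw <- Um -> Pm -> Ut -> Hl <- Cf -> Tl
  P3: Rw <- Au -> Cf -> Tl
  P4: Rw <- Au -> Pm -> Ut -> Hl <- Cf -> Tl
  P5: Rw <- Cf -> Tl
  P6: Rw <- Pm <- Au -> Cf -> Tl
  P7: Rw <- Pm -> Ut -> Hl <- Cf -> Tl
The empty set is not sufficient: P3 (Rw <- Au -> Cf -> Tl) has no collider blocking it and no conditioned non-collider, so it is open.
Try {Cf}:
  P1: blocked at collider Pm (neither it nor any descendant is in the conditioning set).
  P2: blocked at collider Hl (neither it nor any descendant is in the conditioning set).
  P3: blocked at chain node Cf ∈ conditioning set.
  P4: blocked at collider Hl (neither it nor any descendant is in the conditioning set).
  P5: blocked at fork node Cf ∈ conditioning set.
  P6: blocked at chain node Cf ∈ conditioning set.
  P7: blocked at collider Hl (neither it nor any descendant is in the conditioning set).
{Cf} contains no descendant of Rw and blocks every backdoor path.
No other singleton works — e.g. {Um} leaves P3 open — so {Cf} is the unique smallest valid adjustment set.

{Cf}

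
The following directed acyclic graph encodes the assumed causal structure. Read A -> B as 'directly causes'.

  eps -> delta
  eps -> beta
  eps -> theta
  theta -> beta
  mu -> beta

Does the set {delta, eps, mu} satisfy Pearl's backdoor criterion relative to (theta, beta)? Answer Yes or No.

Backdoor paths from theta to beta (paths whose first edge points into theta):
  P1: theta <- eps -> beta
Condition 1 (no descendant of theta in the set): holds — descendants of theta are {beta}; none are in {delta, eps, mu}.
Condition 2 (every backdoor path blocked by {delta, eps, mu}):
  P1: blocked at fork node eps ∈ conditioning set.
{delta, eps, mu} satisfies the backdoor criterion.

Yes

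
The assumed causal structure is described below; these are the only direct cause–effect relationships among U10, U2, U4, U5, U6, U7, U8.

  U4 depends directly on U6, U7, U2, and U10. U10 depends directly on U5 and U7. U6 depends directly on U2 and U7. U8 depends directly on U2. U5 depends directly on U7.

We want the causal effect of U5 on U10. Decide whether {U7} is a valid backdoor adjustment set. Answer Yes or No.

Yes

Backdoor paths from U5 to U10 (paths whose first edge points into U5):
  P1: U5 <- U7 -> U6 <- U2 -> U4 <- U10
  P2: U5 <- U7 -> U6 -> U4 <- U10
  P3: U5 <- U7 -> U10
  P4: U5 <- U7 -> U4 <- U10
Condition 1 (no descendant of U5 in the set): holds — descendants of U5 are {U10, U4}; none are in {U7}.
Condition 2 (every backdoor path blocked by {U7}):
  P1: blocked at fork node U7 ∈ conditioning set.
  P2: blocked at fork node U7 ∈ conditioning set.
  P3: blocked at fork node U7 ∈ conditioning set.
  P4: blocked at fork node U7 ∈ conditioning set.
{U7} satisfies the backdoor criterion.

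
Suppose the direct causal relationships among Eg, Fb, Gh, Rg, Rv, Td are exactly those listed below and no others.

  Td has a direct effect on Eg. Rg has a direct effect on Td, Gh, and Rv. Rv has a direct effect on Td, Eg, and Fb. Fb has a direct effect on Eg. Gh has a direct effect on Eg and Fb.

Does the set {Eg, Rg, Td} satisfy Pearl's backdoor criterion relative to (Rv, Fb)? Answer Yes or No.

Backdoor paths from Rv to Fb (paths whose first edge points into Rv):
  P1: Rv <- Rg -> Td -> Eg <- Gh -> Fb
  P2: Rv <- Rg -> Td -> Eg <- Fb
  P3: Rv <- Rg -> Gh -> Fb
  P4: Rv <- Rg -> Gh -> Eg <- Fb
Condition 1 (no descendant of Rv in the set): FAILS — Eg and Td are descendants of Rv.
Condition 2 (every backdoor path blocked by {Eg, Rg, Td}):
  P1: blocked at fork node Rg ∈ conditioning set.
  P2: blocked at fork node Rg ∈ conditioning set.
  P3: blocked at fork node Rg ∈ conditioning set.
  P4: blocked at fork node Rg ∈ conditioning set.
{Eg, Rg, Td} does not satisfy the backdoor criterion.

No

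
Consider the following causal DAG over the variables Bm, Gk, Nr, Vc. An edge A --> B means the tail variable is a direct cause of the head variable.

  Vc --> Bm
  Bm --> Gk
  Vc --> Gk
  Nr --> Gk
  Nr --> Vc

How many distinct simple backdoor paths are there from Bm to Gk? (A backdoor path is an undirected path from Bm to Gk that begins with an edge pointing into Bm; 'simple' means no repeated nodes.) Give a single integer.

2

A backdoor path from Bm to Gk is any simple undirected path whose first edge points into Bm (i.e. leaves Bm via a parent).
Parents of Bm: {Vc}.
Enumerating:
  P1: Bm <- Vc <- Nr -> Gk
  P2: Bm <- Vc -> Gk
That exhausts the simple backdoor paths. Count: 2.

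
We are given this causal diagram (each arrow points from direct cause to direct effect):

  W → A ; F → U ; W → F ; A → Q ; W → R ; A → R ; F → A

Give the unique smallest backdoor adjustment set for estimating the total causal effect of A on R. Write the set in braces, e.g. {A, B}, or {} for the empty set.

Variables eligible for adjustment (non-descendants of A, excluding A and R): {F, U, W}.
Backdoor paths from A to R:
  P1: A <- W -> R
  P2: A <- F <- W -> R
The empty set is not sufficient: P1 (A <- W -> R) has no collider blocking it and no conditioned non-collider, so it is open.
Try {W}:
  P1: blocked at fork node W ∈ conditioning set.
  P2: blocked at fork node W ∈ conditioning set.
{W} contains no descendant of A and blocks every backdoor path.
No other singleton works — e.g. {F} leaves P1 open — so {W} is the unique smallest valid adjustment set.

{W}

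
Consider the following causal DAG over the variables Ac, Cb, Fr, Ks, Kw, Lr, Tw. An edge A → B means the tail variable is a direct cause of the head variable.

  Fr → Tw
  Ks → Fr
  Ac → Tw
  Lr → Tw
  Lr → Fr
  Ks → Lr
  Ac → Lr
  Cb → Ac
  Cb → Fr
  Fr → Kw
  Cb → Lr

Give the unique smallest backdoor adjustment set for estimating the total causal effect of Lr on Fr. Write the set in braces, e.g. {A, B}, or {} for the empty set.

{Cb, Ks}

Variables eligible for adjustment (non-descendants of Lr, excluding Lr and Fr): {Ac, Cb, Ks}.
Backdoor paths from Lr to Fr:
  P1: Lr <- Cb -> Ac -> Tw <- Fr
  P2: Lr <- Cb -> Fr
  P3: Lr <- Ks -> Fr
  P4: Lr <- Ac <- Cb -> Fr
  P5: Lr <- Ac -> Tw <- Fr
The empty set is not sufficient: P2 (Lr <- Cb -> Fr) has no collider blocking it and no conditioned non-collider, so it is open.
Try {Cb, Ks}:
  P1: blocked at fork node Cb ∈ conditioning set.
  P2: blocked at fork node Cb ∈ conditioning set.
  P3: blocked at fork node Ks ∈ conditioning set.
  P4: blocked at fork node Cb ∈ conditioning set.
  P5: blocked at collider Tw (neither it nor any descendant is in the conditioning set).
{Cb, Ks} contains no descendant of Lr and blocks every backdoor path.
Every element of {Cb, Ks} is needed (dropping Cb leaves P2 open; dropping Ks leaves P3 open), so no proper subset is valid.
Among all size-2 subsets of the eligible variables, only {Cb, Ks} blocks every backdoor path, so it is the unique smallest valid adjustment set.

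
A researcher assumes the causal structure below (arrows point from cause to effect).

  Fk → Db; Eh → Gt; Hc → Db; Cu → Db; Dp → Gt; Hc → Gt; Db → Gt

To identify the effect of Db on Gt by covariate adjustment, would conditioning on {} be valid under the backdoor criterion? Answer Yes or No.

Backdoor paths from Db to Gt (paths whose first edge points into Db):
  P1: Db <- Hc -> Gt
Condition 1 (no descendant of Db in the set): holds — descendants of Db are {Gt}; none are in {}.
Condition 2 (every backdoor path blocked by {}):
  P1: open — no interior node is in the conditioning set.
{} does not satisfy the backdoor criterion.

No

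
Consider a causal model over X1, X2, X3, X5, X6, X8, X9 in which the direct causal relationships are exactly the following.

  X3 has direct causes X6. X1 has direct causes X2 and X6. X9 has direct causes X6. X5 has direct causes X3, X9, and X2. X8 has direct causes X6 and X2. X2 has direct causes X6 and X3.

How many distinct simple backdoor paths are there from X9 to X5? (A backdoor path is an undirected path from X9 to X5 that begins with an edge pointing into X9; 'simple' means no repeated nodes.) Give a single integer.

A backdoor path from X9 to X5 is any simple undirected path whose first edge points into X9 (i.e. leaves X9 via a parent).
Parents of X9: {X6}.
Enumerating:
  P1: X9 <- X6 -> X3 -> X2 -> X5
  P2: X9 <- X6 -> X3 -> X5
  P3: X9 <- X6 -> X2 <- X3 -> X5
  P4: X9 <- X6 -> X2 -> X5
  P5: X9 <- X6 -> X1 <- X2 <- X3 -> X5
  P6: X9 <- X6 -> X1 <- X2 -> X5
  P7: X9 <- X6 -> X8 <- X2 <- X3 -> X5
  P8: X9 <- X6 -> X8 <- X2 -> X5
That exhausts the simple backdoor paths. Count: 8.

8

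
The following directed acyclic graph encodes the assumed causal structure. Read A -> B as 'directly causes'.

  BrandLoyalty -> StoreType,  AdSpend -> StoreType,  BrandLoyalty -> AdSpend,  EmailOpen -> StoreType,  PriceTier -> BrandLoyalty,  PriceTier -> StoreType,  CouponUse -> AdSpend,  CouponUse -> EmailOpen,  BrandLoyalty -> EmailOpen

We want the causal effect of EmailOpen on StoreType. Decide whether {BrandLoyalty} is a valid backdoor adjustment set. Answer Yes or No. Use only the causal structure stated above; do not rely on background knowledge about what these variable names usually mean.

Backdoor paths from EmailOpen to StoreType (paths whose first edge points into EmailOpen):
  P1: EmailOpen <- CouponUse -> AdSpend <- BrandLoyalty <- PriceTier -> StoreType
  P2: EmailOpen <- CouponUse -> AdSpend <- BrandLoyalty -> StoreType
  P3: EmailOpen <- CouponUse -> AdSpend -> StoreType
  P4: EmailOpen <- BrandLoyalty <- PriceTier -> StoreType
  P5: EmailOpen <- BrandLoyalty -> AdSpend -> StoreType
  P6: EmailOpen <- BrandLoyalty -> StoreType
Condition 1 (no descendant of EmailOpen in the set): holds — descendants of EmailOpen are {StoreType}; none are in {BrandLoyalty}.
Condition 2 (every backdoor path blocked by {BrandLoyalty}):
  P1: blocked at collider AdSpend (neither it nor any descendant is in the conditioning set).
  P2: blocked at collider AdSpend (neither it nor any descendant is in the conditioning set).
  P3: open — no interior node is in the conditioning set.
  P4: blocked at chain node BrandLoyalty ∈ conditioning set.
  P5: blocked at fork node BrandLoyalty ∈ conditioning set.
  P6: blocked at fork node BrandLoyalty ∈ conditioning set.
{BrandLoyalty} does not satisfy the backdoor criterion.

No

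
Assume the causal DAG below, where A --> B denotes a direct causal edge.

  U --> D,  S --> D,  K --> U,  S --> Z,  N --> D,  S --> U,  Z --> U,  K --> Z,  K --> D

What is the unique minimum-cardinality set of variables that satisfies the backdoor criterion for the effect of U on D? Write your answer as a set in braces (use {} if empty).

{K, S}

Variables eligible for adjustment (non-descendants of U, excluding U and D): {K, N, S, Z}.
Backdoor paths from U to D:
  P1: U <- S -> Z <- K -> D
  P2: U <- S -> D
  P3: U <- K -> Z <- S -> D
  P4: U <- K -> D
  P5: U <- Z <- S -> D
  P6: U <- Z <- K -> D
The empty set is not sufficient: P2 (U <- S -> D) has no collider blocking it and no conditioned non-collider, so it is open.
Try {K, S}:
  P1: blocked at fork node S ∈ conditioning set.
  P2: blocked at fork node S ∈ conditioning set.
  P3: blocked at fork node K ∈ conditioning set.
  P4: blocked at fork node K ∈ conditioning set.
  P5: blocked at fork node S ∈ conditioning set.
  P6: blocked at fork node K ∈ conditioning set.
{K, S} contains no descendant of U and blocks every backdoor path.
Every element of {K, S} is needed (dropping K leaves P4 open; dropping S leaves P2 open), so no proper subset is valid.
Among all size-2 subsets of the eligible variables, only {K, S} blocks every backdoor path, so it is the unique smallest valid adjustment set.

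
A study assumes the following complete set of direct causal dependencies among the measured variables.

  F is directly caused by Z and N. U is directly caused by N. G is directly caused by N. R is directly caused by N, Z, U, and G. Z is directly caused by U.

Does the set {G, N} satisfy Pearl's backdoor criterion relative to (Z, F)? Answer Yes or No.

Backdoor paths from Z to F (paths whose first edge points into Z):
  P1: Z <- U <- N -> F
  P2: Z <- U -> R <- N -> F
  P3: Z <- U -> R <- G <- N -> F
Condition 1 (no descendant of Z in the set): holds — descendants of Z are {F, R}; none are in {G, N}.
Condition 2 (every backdoor path blocked by {G, N}):
  P1: blocked at fork node N ∈ conditioning set.
  P2: blocked at collider R (neither it nor any descendant is in the conditioning set).
  P3: blocked at collider R (neither it nor any descendant is in the conditioning set).
{G, N} satisfies the backdoor criterion.

Yes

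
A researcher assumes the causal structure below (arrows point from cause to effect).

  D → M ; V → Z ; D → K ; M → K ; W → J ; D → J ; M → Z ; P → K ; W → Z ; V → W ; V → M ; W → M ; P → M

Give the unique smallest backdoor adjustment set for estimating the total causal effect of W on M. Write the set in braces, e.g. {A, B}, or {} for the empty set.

Variables eligible for adjustment (non-descendants of W, excluding W and M): {D, P, V}.
Backdoor paths from W to M:
  P1: W <- V -> M
  P2: W <- V -> Z <- M
The empty set is not sufficient: P1 (W <- V -> M) has no collider blocking it and no conditioned non-collider, so it is open.
Try {V}:
  P1: blocked at fork node V ∈ conditioning set.
  P2: blocked at fork node V ∈ conditioning set.
{V} contains no descendant of W and blocks every backdoor path.
No other singleton works — e.g. {D} leaves P1 open — so {V} is the unique smallest valid adjustment set.

{V}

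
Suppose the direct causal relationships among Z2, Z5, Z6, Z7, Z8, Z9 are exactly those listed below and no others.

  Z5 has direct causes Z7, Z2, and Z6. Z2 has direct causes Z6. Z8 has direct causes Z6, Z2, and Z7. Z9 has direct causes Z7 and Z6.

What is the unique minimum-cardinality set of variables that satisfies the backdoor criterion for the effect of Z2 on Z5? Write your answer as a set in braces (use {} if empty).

{Z6}

Variables eligible for adjustment (non-descendants of Z2, excluding Z2 and Z5): {Z6, Z7, Z9}.
Backdoor paths from Z2 to Z5:
  P1: Z2 <- Z6 -> Z9 <- Z7 -> Z5
  P2: Z2 <- Z6 -> Z8 <- Z7 -> Z5
  P3: Z2 <- Z6 -> Z5
The empty set is not sufficient: P3 (Z2 <- Z6 -> Z5) has no collider blocking it and no conditioned non-collider, so it is open.
Try {Z6}:
  P1: blocked at fork node Z6 ∈ conditioning set.
  P2: blocked at fork node Z6 ∈ conditioning set.
  P3: blocked at fork node Z6 ∈ conditioning set.
{Z6} contains no descendant of Z2 and blocks every backdoor path.
No other singleton works — e.g. {Z7} leaves P3 open — so {Z6} is the unique smallest valid adjustment set.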